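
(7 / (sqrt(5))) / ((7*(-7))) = -sqrt(5) / 35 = -0.06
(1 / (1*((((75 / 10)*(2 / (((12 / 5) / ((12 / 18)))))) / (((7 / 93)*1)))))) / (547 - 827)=-1 / 15500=-0.00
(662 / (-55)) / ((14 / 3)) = -993 / 385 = -2.58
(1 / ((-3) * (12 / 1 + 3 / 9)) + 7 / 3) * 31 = 7936 / 111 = 71.50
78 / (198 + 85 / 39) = 3042 / 7807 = 0.39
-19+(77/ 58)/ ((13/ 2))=-18.80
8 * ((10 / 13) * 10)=800 / 13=61.54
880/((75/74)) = 13024/15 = 868.27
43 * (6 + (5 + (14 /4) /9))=8815 /18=489.72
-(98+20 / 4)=-103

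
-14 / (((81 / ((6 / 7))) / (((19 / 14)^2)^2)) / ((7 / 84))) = -130321 / 3111696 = -0.04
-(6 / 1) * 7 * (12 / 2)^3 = -9072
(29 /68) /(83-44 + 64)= 29 /7004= 0.00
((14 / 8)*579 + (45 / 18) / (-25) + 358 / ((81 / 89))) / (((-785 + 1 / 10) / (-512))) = 583307008 / 635769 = 917.48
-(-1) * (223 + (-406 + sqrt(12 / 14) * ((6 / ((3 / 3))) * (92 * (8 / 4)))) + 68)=-115 + 1104 * sqrt(42) / 7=907.11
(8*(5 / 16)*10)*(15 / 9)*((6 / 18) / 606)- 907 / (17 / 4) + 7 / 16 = -157955383 / 741744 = -212.95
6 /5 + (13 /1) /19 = 179 /95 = 1.88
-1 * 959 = -959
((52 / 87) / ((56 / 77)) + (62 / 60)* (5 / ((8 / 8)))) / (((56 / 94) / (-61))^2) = 4282457969 / 68208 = 62785.27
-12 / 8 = -3 / 2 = -1.50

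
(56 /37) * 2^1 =112 /37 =3.03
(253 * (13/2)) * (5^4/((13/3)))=474375/2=237187.50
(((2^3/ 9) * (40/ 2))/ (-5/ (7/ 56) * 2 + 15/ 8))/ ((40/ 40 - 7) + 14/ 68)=0.04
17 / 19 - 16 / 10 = -67 / 95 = -0.71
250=250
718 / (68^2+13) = 718 / 4637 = 0.15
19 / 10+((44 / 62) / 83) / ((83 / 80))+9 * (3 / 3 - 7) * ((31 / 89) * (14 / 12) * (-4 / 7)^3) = 55905133821 / 9313307990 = 6.00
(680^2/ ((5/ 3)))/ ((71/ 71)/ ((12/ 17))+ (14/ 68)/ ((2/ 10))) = 56597760/ 499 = 113422.36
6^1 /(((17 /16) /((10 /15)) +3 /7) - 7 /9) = 12096 /2509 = 4.82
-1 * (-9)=9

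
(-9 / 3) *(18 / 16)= -27 / 8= -3.38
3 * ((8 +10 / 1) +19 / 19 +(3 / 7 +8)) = 576 / 7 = 82.29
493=493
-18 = -18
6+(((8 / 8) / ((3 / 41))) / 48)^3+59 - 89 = -71594695 / 2985984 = -23.98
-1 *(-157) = 157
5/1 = 5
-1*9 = -9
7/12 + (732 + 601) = 16003/12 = 1333.58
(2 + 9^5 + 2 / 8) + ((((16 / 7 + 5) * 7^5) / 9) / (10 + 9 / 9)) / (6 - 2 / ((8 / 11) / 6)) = 23337647 / 396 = 58933.45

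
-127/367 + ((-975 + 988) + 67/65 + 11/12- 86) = -20438567/286260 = -71.40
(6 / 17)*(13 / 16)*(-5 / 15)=-13 / 136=-0.10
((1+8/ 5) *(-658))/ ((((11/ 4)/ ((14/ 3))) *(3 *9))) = -479024/ 4455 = -107.53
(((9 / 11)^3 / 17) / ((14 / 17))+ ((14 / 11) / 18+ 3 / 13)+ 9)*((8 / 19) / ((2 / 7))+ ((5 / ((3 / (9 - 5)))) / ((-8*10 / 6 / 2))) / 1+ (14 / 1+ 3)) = 3380451722 / 20711691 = 163.21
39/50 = 0.78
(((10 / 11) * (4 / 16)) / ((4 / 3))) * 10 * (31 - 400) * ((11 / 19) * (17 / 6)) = -156825 / 152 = -1031.74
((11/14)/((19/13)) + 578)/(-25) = -153891/6650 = -23.14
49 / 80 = 0.61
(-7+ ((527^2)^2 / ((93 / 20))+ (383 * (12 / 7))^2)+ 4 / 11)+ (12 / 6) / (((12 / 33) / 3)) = 53646427997315 / 3234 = 16588258502.57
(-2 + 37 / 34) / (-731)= 31 / 24854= 0.00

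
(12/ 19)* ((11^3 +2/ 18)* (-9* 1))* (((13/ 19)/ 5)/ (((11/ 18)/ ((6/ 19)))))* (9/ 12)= -30275856/ 75449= -401.28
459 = 459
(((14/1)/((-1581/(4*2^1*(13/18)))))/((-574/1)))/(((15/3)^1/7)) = 364/2916945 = 0.00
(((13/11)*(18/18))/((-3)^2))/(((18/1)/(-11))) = -13/162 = -0.08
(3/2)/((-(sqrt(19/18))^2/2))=-54/19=-2.84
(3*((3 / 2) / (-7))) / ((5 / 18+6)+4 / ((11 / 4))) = -891 / 10717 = -0.08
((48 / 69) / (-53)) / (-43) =16 / 52417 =0.00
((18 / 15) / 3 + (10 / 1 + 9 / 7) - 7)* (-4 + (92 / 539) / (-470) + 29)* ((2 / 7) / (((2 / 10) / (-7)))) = -1038637912 / 886655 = -1171.41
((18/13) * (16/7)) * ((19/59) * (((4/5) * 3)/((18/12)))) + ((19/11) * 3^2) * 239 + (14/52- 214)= 2068992427/590590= 3503.26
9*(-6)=-54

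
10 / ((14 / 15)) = 75 / 7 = 10.71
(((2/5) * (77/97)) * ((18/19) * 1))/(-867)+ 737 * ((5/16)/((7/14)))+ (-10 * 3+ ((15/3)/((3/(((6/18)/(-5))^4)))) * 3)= 18578351944091/43142787000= 430.62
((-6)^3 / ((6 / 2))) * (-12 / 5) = 864 / 5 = 172.80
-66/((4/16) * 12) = -22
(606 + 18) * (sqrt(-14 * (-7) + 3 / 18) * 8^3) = 53248 * sqrt(3534) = 3165458.13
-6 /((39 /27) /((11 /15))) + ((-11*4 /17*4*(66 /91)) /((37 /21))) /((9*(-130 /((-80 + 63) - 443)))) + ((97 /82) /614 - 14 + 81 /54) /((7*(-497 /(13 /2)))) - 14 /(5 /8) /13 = -239130702778035 /37239513440584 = -6.42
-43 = -43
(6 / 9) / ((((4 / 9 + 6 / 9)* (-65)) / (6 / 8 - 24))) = 0.21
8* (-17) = -136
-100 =-100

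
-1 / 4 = -0.25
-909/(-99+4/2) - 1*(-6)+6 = 2073/97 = 21.37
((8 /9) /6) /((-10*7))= -2 /945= -0.00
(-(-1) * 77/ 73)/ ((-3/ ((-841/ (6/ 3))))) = 147.85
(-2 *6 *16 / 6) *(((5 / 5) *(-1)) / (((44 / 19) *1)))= 152 / 11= 13.82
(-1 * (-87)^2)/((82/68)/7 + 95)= -79.53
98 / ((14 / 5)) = 35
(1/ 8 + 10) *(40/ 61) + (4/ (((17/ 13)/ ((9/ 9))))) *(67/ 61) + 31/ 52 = 571335/ 53924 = 10.60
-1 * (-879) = 879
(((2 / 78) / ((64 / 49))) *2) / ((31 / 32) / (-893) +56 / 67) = 2931719 / 62328981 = 0.05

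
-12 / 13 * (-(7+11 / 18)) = 274 / 39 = 7.03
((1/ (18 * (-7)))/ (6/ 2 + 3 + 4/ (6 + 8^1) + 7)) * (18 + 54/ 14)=-17/ 1302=-0.01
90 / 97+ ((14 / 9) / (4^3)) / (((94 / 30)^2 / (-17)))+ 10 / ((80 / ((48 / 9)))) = 31933507 / 20570208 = 1.55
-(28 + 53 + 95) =-176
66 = 66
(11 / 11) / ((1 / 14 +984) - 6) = 14 / 13693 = 0.00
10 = 10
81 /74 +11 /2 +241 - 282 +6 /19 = -23965 /703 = -34.09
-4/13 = -0.31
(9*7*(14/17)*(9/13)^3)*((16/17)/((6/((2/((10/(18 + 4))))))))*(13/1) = 37721376/244205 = 154.47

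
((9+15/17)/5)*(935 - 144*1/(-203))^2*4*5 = 3463739769696/100079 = 34610055.75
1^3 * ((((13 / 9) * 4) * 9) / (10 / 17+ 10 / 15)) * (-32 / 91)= -14.57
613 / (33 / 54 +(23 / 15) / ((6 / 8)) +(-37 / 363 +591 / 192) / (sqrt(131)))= 25896607699691520 / 111110105855759-221553089524800 * sqrt(131) / 111110105855759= 210.25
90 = 90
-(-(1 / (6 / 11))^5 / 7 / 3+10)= -1471909 / 163296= -9.01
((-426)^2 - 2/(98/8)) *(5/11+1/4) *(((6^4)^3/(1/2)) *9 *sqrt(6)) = 2700250777092759552 *sqrt(6)/539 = 12271310911745863.40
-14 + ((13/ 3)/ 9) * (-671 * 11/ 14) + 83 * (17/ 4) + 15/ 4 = 88.66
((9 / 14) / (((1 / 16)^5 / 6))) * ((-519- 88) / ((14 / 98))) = -17185112064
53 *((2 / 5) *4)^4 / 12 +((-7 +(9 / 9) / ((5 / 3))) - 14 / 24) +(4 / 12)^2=496639 / 22500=22.07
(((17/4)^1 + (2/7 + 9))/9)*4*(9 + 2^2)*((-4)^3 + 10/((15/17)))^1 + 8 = -776954/189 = -4110.87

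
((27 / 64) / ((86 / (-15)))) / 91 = -405 / 500864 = -0.00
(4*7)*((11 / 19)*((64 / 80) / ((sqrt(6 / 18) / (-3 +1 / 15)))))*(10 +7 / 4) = -774.19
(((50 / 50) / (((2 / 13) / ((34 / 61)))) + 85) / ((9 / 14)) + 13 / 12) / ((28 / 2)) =101705 / 10248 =9.92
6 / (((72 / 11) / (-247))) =-2717 / 12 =-226.42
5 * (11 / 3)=55 / 3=18.33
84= 84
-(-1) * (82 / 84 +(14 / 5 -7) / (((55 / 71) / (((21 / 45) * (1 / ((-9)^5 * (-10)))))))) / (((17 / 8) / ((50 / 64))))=693515159 / 1932378525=0.36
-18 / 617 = -0.03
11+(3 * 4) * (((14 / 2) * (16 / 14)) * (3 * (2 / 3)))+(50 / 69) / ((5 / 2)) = 14027 / 69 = 203.29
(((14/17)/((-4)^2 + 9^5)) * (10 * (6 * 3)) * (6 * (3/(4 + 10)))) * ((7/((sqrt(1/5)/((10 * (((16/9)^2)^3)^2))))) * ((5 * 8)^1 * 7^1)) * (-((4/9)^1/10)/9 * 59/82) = -520796260909124157440 * sqrt(5)/2325429059771686941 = -500.78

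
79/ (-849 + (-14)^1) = -79/ 863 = -0.09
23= 23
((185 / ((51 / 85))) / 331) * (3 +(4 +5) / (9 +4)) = 14800 / 4303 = 3.44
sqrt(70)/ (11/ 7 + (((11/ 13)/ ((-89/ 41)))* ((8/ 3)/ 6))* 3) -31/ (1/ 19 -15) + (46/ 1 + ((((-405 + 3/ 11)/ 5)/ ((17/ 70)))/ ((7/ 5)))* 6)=-73308969/ 53108 + 24297* sqrt(70)/ 25553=-1372.42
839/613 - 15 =-8356/613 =-13.63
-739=-739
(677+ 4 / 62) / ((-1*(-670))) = 20989 / 20770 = 1.01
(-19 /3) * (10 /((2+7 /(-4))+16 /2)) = -760 /99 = -7.68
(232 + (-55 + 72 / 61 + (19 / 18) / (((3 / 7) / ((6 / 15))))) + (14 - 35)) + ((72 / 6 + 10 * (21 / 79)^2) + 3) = 8936094688 / 51394635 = 173.87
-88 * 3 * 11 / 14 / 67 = -3.10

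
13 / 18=0.72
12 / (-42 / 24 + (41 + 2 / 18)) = 432 / 1417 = 0.30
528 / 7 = 75.43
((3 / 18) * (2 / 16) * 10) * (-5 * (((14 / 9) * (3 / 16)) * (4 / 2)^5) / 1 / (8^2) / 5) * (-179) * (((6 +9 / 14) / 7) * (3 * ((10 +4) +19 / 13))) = 239.39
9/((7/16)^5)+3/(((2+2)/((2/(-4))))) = 75447051/134456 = 561.13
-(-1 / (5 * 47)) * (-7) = -7 / 235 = -0.03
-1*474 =-474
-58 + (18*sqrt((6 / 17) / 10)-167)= -225 + 18*sqrt(255) / 85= -221.62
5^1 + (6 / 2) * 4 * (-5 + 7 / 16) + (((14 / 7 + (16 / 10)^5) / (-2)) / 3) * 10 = -176399 / 2500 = -70.56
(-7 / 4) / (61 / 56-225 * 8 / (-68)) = -1666 / 26237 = -0.06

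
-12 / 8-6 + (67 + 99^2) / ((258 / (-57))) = -188137 / 86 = -2187.64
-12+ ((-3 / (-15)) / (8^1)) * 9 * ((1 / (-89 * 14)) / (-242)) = -144735351 / 12061280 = -12.00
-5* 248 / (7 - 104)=1240 / 97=12.78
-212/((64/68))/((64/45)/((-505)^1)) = 20475225/256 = 79981.35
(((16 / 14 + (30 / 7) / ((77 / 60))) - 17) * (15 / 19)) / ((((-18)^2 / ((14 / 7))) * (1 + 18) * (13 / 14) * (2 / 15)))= -4325 / 166782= -0.03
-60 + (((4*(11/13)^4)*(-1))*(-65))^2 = 85453943860/4826809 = 17704.02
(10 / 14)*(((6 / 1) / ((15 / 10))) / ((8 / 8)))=20 / 7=2.86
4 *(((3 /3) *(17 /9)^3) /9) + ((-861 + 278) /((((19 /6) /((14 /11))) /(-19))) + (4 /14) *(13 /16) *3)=1637092423 /367416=4455.69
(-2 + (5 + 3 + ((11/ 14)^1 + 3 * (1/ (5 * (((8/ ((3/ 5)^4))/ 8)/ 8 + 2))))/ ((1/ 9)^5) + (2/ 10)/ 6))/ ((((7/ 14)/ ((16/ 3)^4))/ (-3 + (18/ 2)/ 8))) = -192840769077248/ 1089207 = -177046942.48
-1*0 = 0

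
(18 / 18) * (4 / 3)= 4 / 3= 1.33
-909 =-909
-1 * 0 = 0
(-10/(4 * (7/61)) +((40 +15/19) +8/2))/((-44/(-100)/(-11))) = -152975/266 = -575.09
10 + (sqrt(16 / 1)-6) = 8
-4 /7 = -0.57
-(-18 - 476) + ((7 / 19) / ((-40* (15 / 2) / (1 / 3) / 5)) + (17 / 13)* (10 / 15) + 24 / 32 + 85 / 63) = 77333339 / 155610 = 496.97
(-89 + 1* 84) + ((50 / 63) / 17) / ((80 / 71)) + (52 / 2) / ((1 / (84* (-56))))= -1047943157 / 8568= -122308.96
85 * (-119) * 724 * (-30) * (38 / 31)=8348516400 / 31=269306980.65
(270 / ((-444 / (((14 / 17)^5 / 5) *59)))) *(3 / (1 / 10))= -4283768160 / 52534709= -81.54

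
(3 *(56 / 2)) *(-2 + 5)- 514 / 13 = 2762 / 13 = 212.46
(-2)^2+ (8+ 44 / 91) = 1136 / 91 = 12.48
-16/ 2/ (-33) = 0.24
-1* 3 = -3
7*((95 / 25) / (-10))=-133 / 50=-2.66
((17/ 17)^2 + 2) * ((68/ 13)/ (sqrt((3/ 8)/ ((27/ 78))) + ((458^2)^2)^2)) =4739529573518394106810368/ 584752714335273411413492161796782515426164567 - 408 * sqrt(39)/ 584752714335273411413492161796782515426164567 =0.00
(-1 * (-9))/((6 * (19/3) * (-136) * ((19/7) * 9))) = -7/98192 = -0.00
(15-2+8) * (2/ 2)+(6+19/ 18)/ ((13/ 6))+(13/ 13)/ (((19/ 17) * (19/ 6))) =345484/ 14079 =24.54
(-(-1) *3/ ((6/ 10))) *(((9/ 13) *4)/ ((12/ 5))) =75/ 13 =5.77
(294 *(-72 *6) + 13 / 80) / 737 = -10160627 / 58960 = -172.33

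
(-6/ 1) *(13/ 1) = -78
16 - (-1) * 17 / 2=49 / 2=24.50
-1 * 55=-55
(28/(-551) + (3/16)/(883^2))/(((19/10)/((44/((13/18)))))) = -1.63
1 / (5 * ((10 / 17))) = 17 / 50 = 0.34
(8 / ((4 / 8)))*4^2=256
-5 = -5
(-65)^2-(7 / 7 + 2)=4222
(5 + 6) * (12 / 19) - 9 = -39 / 19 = -2.05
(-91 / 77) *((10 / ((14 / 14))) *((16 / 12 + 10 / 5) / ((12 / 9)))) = -325 / 11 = -29.55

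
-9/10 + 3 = 21/10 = 2.10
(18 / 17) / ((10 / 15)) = 27 / 17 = 1.59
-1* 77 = -77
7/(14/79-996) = -0.01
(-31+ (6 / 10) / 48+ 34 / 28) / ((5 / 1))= -16673 / 2800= -5.95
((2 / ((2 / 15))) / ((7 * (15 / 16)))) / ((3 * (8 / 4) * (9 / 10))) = 80 / 189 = 0.42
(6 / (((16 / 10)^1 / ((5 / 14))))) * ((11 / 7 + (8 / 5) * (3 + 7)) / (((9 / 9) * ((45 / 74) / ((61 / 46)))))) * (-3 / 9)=-462685 / 27048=-17.11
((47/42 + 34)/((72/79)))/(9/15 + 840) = 582625/12709872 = 0.05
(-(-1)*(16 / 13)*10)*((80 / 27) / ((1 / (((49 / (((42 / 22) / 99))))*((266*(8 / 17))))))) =23070924800 / 1989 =11599258.32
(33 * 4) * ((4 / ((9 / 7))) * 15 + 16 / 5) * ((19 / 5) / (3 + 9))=156332 / 75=2084.43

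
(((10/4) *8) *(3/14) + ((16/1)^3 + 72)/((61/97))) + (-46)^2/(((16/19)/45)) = 204457573/1708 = 119705.84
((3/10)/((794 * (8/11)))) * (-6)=-99/31760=-0.00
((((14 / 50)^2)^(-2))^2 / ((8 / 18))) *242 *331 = 55001678466796875 / 11529602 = 4770475031.73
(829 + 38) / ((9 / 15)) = 1445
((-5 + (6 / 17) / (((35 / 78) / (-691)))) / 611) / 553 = -326363 / 201040385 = -0.00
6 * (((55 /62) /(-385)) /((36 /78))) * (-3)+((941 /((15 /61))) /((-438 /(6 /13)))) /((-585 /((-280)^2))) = 78137129485 /144564966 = 540.50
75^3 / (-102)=-140625 / 34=-4136.03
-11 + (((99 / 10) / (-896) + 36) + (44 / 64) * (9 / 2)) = 251621 / 8960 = 28.08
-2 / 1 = -2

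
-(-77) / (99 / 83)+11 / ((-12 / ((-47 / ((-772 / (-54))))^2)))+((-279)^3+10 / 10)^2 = 2529893794369122078455 / 5363856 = 471655800299098.65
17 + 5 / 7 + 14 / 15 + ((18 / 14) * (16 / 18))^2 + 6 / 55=162208 / 8085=20.06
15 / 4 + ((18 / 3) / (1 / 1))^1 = 39 / 4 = 9.75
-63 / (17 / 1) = -63 / 17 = -3.71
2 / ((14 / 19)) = 19 / 7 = 2.71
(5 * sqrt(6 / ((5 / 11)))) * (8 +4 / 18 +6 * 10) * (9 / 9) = 614 * sqrt(330) / 9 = 1239.32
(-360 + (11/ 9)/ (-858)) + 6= -248509/ 702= -354.00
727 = 727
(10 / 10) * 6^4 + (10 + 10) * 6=1416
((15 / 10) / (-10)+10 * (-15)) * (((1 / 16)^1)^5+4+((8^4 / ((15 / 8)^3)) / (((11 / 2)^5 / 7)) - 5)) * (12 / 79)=7040553279143657 / 2274044805120000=3.10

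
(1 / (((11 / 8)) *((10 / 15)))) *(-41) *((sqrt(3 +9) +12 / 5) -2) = -984 *sqrt(3) / 11 -984 / 55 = -172.83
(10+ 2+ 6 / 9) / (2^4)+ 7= 187 / 24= 7.79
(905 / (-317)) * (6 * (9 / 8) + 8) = -53395 / 1268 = -42.11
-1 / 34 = -0.03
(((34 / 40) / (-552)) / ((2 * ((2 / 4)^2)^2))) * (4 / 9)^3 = -272 / 251505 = -0.00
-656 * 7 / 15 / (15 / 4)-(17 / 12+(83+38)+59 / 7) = -1338629 / 6300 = -212.48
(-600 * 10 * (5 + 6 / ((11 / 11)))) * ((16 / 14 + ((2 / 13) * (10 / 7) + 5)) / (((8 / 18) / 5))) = -429907500 / 91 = -4724258.24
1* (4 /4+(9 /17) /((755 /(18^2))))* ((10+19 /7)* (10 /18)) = 1401839 /161721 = 8.67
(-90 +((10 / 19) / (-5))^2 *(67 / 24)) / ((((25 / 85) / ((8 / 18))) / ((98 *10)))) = -1298633672 / 9747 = -133234.19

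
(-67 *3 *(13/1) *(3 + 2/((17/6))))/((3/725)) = -39782925/17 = -2340172.06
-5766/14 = -2883/7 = -411.86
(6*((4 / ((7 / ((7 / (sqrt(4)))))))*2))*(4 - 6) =-48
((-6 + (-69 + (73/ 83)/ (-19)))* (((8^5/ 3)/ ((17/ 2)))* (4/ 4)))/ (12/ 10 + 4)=-19390136320/ 1045551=-18545.38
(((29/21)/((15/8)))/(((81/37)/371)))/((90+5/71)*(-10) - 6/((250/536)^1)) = -403769900/2955336111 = -0.14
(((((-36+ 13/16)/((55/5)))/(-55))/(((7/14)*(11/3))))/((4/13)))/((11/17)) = 373269/2342560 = 0.16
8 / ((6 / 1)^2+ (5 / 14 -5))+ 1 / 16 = 2231 / 7024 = 0.32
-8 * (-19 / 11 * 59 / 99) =8968 / 1089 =8.24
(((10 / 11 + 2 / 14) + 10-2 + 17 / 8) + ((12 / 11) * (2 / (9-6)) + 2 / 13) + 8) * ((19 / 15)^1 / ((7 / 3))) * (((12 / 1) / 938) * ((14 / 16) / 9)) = 610375 / 45069024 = 0.01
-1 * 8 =-8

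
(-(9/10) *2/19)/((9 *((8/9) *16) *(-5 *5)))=9/304000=0.00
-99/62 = -1.60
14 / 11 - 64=-690 / 11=-62.73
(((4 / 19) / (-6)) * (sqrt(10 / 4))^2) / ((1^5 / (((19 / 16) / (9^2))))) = -0.00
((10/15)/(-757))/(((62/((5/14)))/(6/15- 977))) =4883/985614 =0.00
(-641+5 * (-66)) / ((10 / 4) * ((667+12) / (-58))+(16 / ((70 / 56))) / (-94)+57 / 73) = 1932270580 / 56958381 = 33.92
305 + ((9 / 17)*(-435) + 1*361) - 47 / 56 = 413993 / 952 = 434.87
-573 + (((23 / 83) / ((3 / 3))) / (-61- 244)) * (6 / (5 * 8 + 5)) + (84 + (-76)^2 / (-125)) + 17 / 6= -2021560163 / 3797250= -532.37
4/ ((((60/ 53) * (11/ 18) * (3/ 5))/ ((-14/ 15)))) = -1484/ 165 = -8.99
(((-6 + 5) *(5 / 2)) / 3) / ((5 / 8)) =-4 / 3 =-1.33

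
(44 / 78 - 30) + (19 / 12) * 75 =13933 / 156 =89.31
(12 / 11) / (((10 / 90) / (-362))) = -39096 / 11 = -3554.18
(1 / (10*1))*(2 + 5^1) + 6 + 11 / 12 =457 / 60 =7.62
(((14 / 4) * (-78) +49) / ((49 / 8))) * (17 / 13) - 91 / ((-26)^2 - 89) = -2562905 / 53417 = -47.98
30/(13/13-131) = -3/13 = -0.23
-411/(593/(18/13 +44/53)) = -1.54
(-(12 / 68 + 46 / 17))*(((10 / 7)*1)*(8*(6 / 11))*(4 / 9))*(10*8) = -358400 / 561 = -638.86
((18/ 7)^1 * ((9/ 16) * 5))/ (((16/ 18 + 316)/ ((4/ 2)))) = 3645/ 79856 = 0.05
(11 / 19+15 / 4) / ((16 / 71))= 23359 / 1216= 19.21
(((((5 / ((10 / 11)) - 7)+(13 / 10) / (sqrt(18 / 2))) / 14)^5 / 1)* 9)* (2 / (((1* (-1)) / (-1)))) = -65536 / 1418090625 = -0.00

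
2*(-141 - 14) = -310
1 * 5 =5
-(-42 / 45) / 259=2 / 555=0.00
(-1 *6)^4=1296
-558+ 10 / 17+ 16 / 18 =-85148 / 153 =-556.52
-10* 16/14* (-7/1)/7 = 80/7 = 11.43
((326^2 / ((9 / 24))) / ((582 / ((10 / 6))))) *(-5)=-10627600 / 2619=-4057.88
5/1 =5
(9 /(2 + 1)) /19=3 /19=0.16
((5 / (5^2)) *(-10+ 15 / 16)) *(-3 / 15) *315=1827 / 16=114.19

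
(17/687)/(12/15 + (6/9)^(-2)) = 340/41907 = 0.01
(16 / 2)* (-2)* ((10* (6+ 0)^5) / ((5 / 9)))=-2239488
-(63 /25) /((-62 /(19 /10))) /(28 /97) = 0.27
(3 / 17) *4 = 12 / 17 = 0.71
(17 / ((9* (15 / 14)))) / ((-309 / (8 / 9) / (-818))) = 1557472 / 375435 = 4.15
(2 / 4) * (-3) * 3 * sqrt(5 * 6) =-9 * sqrt(30) / 2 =-24.65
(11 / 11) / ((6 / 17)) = 17 / 6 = 2.83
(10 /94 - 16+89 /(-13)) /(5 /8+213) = -111152 /1044199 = -0.11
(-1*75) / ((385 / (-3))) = 45 / 77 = 0.58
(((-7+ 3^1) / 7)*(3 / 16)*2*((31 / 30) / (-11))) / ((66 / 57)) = 589 / 33880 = 0.02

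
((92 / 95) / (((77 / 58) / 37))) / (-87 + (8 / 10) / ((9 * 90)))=-79959960 / 257741099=-0.31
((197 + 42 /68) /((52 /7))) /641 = 47033 /1133288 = 0.04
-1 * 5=-5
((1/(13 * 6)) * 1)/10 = 1/780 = 0.00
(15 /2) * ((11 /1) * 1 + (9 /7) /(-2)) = 2175 /28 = 77.68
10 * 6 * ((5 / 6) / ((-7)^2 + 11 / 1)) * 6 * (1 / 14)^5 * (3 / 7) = 15 / 3764768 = 0.00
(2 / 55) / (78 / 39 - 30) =-1 / 770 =-0.00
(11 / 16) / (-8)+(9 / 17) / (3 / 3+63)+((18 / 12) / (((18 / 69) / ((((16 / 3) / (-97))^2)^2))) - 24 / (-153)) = 1236600219911 / 15603816951936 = 0.08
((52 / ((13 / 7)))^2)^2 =614656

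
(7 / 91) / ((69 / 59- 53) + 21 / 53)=-3127 / 2090855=-0.00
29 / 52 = 0.56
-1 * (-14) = 14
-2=-2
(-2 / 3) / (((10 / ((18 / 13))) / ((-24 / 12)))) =12 / 65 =0.18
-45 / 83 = -0.54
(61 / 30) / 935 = 61 / 28050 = 0.00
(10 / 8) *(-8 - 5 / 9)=-385 / 36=-10.69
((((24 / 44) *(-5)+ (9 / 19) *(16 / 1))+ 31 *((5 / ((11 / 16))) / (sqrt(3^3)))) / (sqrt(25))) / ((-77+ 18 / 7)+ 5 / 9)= -1736 *sqrt(3) / 25597 - 2457 / 187055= -0.13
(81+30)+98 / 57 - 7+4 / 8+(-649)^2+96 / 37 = 1777084795 / 4218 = 421309.81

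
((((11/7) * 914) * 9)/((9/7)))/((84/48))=40216/7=5745.14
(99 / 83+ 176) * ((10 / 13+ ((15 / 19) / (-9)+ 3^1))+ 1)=51018583 / 61503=829.53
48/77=0.62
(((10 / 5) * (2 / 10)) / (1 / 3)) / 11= 6 / 55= 0.11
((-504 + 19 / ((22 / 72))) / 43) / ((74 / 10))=-1.39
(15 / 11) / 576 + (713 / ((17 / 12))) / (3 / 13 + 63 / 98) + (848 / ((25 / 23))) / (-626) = 8559737343401 / 14890286400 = 574.85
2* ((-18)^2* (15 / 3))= 3240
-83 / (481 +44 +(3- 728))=83 / 200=0.42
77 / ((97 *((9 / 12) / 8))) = 2464 / 291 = 8.47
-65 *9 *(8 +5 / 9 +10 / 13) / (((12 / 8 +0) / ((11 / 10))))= -12001 / 3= -4000.33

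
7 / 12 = 0.58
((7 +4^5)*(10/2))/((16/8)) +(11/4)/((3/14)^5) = 4210697/486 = 8663.99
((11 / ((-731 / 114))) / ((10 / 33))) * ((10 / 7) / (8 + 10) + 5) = -147136 / 5117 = -28.75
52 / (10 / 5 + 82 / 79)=1027 / 60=17.12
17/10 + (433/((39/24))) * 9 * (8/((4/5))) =23983.24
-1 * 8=-8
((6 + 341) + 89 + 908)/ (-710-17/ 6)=-1152/ 611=-1.89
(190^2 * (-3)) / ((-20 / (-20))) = -108300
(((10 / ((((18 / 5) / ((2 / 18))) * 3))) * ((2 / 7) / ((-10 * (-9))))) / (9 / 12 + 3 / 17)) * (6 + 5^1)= 3740 / 964467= 0.00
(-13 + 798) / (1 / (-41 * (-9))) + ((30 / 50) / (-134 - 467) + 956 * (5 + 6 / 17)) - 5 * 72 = 15040568854 / 51085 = 294422.41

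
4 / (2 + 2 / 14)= 28 / 15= 1.87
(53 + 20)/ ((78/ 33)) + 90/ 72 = 1671/ 52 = 32.13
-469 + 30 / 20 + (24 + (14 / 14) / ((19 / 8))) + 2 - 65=-506.08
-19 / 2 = -9.50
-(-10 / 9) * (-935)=-9350 / 9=-1038.89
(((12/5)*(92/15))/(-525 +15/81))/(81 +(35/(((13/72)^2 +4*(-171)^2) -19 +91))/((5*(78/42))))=-111635521912/322393201314375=-0.00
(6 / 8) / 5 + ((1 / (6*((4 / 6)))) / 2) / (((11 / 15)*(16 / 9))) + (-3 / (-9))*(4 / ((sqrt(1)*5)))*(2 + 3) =33353 / 21120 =1.58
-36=-36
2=2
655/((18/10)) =3275/9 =363.89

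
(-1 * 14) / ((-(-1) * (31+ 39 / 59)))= -413 / 934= -0.44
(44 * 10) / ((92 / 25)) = 2750 / 23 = 119.57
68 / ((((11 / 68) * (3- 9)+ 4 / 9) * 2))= -10404 / 161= -64.62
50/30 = 5/3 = 1.67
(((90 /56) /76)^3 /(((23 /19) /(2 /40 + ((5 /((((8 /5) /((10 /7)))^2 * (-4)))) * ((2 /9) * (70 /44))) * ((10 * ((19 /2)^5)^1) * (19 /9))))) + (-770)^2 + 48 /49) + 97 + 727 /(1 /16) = 604625.48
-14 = -14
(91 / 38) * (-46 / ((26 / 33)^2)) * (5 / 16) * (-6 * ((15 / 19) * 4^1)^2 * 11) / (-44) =-591735375 / 713336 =-829.53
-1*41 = -41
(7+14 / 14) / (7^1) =8 / 7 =1.14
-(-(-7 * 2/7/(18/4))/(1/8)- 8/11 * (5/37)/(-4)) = -13114/3663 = -3.58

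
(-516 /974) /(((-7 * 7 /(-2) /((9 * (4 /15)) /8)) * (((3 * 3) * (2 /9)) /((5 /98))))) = -387 /2338574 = -0.00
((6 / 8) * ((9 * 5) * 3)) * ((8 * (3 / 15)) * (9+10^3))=163458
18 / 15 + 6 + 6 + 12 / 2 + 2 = 106 / 5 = 21.20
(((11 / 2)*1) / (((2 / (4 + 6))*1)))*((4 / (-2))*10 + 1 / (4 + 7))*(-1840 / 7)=1007400 / 7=143914.29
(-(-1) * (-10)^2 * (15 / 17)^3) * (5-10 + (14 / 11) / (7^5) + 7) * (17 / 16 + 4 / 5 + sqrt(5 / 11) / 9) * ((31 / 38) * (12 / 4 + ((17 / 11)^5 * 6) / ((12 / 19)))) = 428989279738275000 * sqrt(55) / 4367584552160137 + 14381865603225669375 / 794106282210934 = 18839.18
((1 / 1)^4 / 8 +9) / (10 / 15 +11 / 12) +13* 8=4171 / 38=109.76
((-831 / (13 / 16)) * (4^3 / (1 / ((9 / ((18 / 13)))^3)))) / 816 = -374504 / 17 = -22029.65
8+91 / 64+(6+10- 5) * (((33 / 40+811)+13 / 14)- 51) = 18790713 / 2240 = 8388.71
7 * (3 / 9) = 7 / 3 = 2.33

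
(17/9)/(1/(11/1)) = 187/9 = 20.78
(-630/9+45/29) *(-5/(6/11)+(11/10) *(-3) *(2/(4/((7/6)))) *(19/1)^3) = 629455013/696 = 904389.39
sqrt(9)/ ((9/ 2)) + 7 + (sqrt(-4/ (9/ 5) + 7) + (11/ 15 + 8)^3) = 675.95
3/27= 1/9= 0.11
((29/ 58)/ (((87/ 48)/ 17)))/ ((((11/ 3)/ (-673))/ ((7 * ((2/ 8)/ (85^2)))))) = -28266/ 135575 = -0.21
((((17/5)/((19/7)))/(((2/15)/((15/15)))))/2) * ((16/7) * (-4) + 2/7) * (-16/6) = 2108/19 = 110.95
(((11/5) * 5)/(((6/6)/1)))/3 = 11/3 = 3.67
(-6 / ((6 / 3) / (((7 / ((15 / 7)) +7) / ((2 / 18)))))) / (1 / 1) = -1386 / 5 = -277.20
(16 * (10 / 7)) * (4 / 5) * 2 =256 / 7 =36.57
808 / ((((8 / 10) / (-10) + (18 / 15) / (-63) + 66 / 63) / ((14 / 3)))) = 989800 / 249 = 3975.10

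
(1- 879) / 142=-439 / 71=-6.18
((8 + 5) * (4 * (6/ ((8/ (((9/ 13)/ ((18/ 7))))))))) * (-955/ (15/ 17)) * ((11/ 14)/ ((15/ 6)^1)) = -3571.70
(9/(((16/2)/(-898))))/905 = -4041/3620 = -1.12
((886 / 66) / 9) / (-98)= -443 / 29106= -0.02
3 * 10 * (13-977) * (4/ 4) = -28920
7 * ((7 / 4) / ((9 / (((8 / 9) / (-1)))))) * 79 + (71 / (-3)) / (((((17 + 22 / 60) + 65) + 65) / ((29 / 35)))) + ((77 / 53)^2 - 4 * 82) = -421.60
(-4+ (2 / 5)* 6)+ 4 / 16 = -27 / 20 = -1.35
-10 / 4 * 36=-90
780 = 780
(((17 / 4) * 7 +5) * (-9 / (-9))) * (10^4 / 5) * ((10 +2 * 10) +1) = 2154500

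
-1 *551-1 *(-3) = -548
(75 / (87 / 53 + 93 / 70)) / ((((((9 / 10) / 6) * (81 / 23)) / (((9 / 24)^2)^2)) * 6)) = 5333125 / 33850368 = 0.16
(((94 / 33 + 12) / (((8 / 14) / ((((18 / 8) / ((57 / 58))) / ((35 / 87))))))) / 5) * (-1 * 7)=-865389 / 4180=-207.03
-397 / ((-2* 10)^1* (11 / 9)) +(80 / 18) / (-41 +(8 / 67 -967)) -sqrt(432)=271363537 / 16713180 -12* sqrt(3)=-4.55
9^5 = 59049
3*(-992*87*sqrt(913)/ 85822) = -129456*sqrt(913)/ 42911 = -91.16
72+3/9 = 72.33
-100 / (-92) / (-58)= -25 / 1334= -0.02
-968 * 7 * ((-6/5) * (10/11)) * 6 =44352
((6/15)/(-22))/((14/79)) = -79/770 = -0.10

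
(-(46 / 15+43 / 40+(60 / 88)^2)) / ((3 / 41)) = -2742367 / 43560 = -62.96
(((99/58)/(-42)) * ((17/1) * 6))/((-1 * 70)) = 1683/28420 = 0.06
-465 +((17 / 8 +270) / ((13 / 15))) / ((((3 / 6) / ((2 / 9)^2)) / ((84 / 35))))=-45697 / 117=-390.57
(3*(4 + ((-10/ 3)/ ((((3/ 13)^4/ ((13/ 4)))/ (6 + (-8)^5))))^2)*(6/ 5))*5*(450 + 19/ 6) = 2514569016022094531551699/ 19683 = 127753341260076946174.45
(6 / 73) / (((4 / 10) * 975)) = 1 / 4745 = 0.00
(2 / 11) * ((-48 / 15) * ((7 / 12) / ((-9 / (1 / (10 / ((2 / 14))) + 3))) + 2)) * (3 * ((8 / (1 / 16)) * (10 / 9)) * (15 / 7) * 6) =-3991552 / 693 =-5759.82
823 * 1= 823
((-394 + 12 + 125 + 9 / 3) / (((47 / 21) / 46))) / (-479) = 245364 / 22513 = 10.90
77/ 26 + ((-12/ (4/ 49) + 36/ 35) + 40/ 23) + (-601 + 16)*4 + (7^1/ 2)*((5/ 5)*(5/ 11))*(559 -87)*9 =984673233/ 230230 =4276.91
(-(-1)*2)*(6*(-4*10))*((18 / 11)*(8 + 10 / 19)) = -1399680 / 209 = -6697.03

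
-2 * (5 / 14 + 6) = -89 / 7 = -12.71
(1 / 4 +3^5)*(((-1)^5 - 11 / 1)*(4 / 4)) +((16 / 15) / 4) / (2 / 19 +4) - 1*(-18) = -1697047 / 585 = -2900.94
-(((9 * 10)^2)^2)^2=-4304672100000000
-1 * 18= -18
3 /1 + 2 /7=23 /7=3.29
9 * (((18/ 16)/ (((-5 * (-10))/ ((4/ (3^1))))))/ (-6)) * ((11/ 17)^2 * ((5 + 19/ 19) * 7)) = -22869/ 28900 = -0.79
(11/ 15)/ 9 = 11/ 135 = 0.08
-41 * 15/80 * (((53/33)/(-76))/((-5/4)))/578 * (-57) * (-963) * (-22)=6277797/23120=271.53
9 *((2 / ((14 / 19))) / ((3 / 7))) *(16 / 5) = 182.40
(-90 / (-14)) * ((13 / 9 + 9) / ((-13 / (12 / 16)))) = -705 / 182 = -3.87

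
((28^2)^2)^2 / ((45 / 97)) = 36646793838592 / 45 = 814373196413.16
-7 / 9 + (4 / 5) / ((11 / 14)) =119 / 495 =0.24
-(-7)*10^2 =700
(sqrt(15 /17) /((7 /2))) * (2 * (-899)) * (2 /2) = -3596 * sqrt(255) /119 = -482.55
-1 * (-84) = 84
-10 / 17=-0.59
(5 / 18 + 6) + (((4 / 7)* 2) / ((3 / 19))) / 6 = 943 / 126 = 7.48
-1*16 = -16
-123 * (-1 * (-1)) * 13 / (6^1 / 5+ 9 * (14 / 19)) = -50635 / 248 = -204.17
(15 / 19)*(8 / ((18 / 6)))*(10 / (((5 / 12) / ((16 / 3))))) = 5120 / 19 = 269.47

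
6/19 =0.32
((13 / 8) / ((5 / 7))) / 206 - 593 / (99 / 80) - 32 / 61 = -23870796371 / 49761360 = -479.71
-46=-46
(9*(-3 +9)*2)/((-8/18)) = -243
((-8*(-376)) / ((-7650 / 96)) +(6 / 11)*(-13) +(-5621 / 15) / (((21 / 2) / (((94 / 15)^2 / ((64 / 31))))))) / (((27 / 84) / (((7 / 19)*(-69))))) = 12354221062393 / 215844750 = 57236.61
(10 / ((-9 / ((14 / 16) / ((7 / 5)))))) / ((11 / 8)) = -50 / 99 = -0.51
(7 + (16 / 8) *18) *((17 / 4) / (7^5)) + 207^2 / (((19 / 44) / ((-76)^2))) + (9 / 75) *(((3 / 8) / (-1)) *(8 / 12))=481645110022327 / 840350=573148223.98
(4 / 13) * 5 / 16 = 0.10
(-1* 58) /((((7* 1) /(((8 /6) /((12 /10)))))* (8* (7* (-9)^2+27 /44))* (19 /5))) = -638 /1195803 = -0.00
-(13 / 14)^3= -2197 / 2744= -0.80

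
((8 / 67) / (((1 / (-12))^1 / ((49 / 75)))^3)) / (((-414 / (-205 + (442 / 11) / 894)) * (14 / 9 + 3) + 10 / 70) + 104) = -212463868890112 / 418527115078125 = -0.51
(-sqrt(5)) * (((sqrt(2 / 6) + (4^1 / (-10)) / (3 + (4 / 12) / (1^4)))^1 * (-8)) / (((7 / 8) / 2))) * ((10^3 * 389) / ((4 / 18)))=-26887680 * sqrt(5) / 7 + 74688000 * sqrt(15) / 7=32734671.42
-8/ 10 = -4/ 5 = -0.80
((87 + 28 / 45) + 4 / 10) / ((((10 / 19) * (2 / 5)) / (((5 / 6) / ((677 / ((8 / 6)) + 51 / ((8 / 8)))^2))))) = 150518 / 134871075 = 0.00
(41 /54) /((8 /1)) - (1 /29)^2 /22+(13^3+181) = 9503894371 /3996432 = 2378.09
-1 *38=-38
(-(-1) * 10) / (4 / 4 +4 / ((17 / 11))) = 170 / 61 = 2.79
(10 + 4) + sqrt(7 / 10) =sqrt(70) / 10 + 14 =14.84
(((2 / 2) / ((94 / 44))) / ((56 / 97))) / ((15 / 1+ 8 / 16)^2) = 1067 / 316169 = 0.00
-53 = -53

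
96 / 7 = 13.71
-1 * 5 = -5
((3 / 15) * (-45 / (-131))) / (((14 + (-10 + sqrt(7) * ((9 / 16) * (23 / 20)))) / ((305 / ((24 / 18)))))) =843264000 / 175337867 - 136371600 * sqrt(7) / 175337867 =2.75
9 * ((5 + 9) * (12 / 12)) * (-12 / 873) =-1.73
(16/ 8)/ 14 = 1/ 7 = 0.14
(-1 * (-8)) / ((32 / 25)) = 25 / 4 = 6.25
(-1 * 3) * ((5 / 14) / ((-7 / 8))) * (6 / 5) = 72 / 49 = 1.47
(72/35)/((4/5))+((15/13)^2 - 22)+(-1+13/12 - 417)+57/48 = -24634397/56784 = -433.83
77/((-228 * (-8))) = 77/1824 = 0.04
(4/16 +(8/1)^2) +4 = 273/4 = 68.25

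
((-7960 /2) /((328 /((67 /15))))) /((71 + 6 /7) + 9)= -93331 /139236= -0.67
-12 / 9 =-4 / 3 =-1.33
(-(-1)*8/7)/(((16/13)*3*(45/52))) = 338/945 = 0.36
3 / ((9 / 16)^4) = 65536 / 2187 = 29.97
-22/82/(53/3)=-33/2173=-0.02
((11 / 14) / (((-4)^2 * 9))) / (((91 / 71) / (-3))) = -781 / 61152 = -0.01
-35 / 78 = -0.45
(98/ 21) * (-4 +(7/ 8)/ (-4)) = -315/ 16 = -19.69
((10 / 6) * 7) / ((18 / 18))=35 / 3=11.67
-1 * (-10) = 10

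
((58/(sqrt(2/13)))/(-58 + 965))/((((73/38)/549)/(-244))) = -147619512 * sqrt(26)/66211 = -11368.42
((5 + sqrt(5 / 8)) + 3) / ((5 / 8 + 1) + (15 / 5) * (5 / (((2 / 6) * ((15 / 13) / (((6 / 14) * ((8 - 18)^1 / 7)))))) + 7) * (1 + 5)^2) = -3136 / 39971 - 98 * sqrt(10) / 39971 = -0.09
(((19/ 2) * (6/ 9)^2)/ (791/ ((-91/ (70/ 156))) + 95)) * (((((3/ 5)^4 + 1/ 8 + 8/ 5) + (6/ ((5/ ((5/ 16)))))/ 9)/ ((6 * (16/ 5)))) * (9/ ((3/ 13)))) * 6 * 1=296834473/ 277125000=1.07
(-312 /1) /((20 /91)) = -7098 /5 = -1419.60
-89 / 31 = -2.87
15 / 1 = 15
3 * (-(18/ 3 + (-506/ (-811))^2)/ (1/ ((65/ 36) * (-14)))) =956037355/ 1973163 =484.52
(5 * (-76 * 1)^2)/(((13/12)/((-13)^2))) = 4505280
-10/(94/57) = -285/47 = -6.06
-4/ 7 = -0.57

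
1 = 1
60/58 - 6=-144/29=-4.97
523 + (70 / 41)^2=884063 / 1681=525.91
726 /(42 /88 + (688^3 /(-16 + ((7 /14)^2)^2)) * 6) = -2715240 /458530224391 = -0.00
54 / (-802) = -0.07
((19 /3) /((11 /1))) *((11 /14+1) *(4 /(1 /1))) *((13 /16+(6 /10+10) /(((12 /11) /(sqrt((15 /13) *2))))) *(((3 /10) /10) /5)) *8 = 247 /1540+1007 *sqrt(390) /6825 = 3.07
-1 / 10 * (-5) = 1 / 2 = 0.50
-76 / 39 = -1.95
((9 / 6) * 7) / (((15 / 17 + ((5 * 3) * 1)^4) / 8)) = 0.00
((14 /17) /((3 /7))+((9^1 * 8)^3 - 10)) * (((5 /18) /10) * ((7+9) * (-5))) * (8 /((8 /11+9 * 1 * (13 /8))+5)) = -268016122880 /822069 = -326026.31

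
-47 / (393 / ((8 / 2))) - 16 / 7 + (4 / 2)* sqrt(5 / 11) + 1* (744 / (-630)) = -2584 / 655 + 2* sqrt(55) / 11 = -2.60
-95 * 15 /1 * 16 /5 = -4560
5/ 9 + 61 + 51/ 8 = 4891/ 72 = 67.93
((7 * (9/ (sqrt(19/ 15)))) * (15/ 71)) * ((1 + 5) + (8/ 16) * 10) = 10395 * sqrt(285)/ 1349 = 130.09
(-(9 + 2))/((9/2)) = -22/9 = -2.44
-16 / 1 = -16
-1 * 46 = -46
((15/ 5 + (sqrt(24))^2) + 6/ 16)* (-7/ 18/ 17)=-511/ 816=-0.63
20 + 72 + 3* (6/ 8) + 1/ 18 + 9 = 3719/ 36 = 103.31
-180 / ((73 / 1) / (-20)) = 3600 / 73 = 49.32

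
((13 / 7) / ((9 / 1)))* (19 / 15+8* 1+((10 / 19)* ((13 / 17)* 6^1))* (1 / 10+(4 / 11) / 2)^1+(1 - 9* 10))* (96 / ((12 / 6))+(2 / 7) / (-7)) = -525350020 / 671517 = -782.33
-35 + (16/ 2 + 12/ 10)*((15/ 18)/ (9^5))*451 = -6189772/ 177147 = -34.94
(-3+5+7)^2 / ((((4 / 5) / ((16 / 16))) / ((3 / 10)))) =243 / 8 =30.38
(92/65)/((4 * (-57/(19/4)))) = -23/780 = -0.03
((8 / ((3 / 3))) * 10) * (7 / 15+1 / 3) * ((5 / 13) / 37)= 0.67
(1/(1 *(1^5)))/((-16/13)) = -13/16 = -0.81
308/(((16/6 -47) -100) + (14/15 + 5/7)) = -2.16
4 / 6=2 / 3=0.67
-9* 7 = -63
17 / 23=0.74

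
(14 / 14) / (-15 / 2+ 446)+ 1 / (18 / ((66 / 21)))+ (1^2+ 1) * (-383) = -42312493 / 55251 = -765.82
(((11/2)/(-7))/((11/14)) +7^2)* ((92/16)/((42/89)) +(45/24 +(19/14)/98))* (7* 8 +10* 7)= 4170672/49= 85115.76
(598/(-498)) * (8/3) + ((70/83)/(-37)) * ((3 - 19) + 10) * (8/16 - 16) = -147094/27639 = -5.32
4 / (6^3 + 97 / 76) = 304 / 16513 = 0.02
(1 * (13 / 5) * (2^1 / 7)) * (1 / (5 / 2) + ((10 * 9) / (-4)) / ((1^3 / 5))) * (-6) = 87438 / 175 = 499.65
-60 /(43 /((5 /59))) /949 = -300 /2407613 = -0.00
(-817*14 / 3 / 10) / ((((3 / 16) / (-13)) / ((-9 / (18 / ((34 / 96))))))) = -1263899 / 270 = -4681.11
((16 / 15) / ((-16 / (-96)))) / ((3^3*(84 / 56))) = 64 / 405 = 0.16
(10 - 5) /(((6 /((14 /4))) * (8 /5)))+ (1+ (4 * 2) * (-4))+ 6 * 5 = 79 /96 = 0.82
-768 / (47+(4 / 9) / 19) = -131328 / 8041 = -16.33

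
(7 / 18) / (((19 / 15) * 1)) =35 / 114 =0.31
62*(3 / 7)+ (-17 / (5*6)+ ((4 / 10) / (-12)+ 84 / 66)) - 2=9719 / 385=25.24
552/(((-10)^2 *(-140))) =-69/1750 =-0.04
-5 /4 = -1.25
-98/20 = -49/10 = -4.90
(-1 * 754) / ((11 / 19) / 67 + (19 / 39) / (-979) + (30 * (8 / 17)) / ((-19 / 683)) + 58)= 311505682917 / 185698748977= 1.68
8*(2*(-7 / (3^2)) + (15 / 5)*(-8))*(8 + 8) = -29440 / 9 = -3271.11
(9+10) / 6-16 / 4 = -5 / 6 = -0.83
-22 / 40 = -11 / 20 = -0.55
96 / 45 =32 / 15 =2.13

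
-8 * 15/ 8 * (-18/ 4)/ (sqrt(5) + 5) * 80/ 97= 1350/ 97 - 270 * sqrt(5)/ 97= 7.69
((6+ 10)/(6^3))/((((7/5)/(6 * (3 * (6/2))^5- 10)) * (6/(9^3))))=2277540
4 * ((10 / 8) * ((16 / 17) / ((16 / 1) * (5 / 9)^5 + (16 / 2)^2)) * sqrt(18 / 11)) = 885735 * sqrt(22) / 44753027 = 0.09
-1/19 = -0.05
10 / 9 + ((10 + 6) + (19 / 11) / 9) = 571 / 33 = 17.30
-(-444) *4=1776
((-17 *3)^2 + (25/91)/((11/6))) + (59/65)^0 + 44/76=49501299/19019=2602.73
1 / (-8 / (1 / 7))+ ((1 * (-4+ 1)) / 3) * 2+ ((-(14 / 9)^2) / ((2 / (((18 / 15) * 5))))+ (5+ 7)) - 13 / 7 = 187 / 216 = 0.87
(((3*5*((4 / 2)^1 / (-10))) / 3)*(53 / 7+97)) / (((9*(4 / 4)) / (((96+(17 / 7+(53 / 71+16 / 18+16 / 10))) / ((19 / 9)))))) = -554786216 / 991515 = -559.53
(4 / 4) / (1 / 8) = 8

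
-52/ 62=-26/ 31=-0.84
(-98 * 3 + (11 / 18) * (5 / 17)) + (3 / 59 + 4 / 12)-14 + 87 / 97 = -536823049 / 1751238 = -306.54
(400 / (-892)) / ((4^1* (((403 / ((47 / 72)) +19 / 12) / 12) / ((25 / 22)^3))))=-66093750 / 20722593221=-0.00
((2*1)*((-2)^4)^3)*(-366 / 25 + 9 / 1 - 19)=-5046272 / 25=-201850.88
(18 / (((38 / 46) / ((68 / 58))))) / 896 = 3519 / 123424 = 0.03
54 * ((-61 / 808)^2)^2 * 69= 0.12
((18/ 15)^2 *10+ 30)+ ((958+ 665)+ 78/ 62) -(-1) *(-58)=249652/ 155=1610.66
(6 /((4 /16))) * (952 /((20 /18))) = 102816 /5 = 20563.20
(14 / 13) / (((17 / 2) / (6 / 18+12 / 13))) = 1372 / 8619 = 0.16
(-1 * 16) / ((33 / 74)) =-1184 / 33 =-35.88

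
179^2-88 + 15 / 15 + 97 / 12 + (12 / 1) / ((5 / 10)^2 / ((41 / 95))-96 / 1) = 6002072089 / 187788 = 31961.96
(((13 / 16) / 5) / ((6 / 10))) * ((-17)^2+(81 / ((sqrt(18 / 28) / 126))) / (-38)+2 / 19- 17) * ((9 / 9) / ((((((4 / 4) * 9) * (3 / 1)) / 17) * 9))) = 571285 / 110808- 1547 * sqrt(14) / 912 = -1.19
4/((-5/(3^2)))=-7.20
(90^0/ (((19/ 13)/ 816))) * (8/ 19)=235.08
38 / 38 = 1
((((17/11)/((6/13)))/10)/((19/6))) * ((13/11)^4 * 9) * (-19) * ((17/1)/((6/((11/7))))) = -321911031/2049740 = -157.05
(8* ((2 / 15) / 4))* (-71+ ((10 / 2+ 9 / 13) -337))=-4184 / 39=-107.28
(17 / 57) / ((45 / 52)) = 884 / 2565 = 0.34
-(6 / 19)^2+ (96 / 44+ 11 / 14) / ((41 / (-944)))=-77982796 / 1139677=-68.43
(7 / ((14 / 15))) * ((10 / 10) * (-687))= -10305 / 2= -5152.50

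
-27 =-27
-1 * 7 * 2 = -14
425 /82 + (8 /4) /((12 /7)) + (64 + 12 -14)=8407 /123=68.35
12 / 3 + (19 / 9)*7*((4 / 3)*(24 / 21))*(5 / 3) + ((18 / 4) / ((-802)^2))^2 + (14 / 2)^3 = 51543474111132769 / 134042488939584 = 384.53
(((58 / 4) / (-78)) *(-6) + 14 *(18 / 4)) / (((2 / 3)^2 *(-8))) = -15003 / 832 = -18.03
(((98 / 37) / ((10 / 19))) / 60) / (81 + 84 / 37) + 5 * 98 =452907931 / 924300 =490.00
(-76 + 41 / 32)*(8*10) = -11955 / 2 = -5977.50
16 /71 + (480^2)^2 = 53084160000.23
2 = 2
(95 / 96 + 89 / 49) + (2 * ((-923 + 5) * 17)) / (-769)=43.39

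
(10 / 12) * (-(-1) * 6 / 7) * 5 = 25 / 7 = 3.57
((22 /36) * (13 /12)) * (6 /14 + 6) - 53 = -8189 /168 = -48.74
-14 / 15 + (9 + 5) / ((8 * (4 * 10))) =-427 / 480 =-0.89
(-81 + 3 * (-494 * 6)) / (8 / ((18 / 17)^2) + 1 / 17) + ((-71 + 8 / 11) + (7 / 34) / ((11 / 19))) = -4880135197 / 3705218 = -1317.10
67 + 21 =88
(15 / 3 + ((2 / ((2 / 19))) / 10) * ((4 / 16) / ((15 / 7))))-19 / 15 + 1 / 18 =4.01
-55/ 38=-1.45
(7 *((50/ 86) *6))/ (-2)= -525/ 43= -12.21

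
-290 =-290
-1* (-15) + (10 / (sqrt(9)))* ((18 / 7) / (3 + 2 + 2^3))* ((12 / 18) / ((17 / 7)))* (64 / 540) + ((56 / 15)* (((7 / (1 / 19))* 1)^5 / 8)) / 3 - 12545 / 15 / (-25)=965694550928291 / 149175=6473568298.50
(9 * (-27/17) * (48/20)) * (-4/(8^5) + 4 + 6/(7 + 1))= -28366119/174080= -162.95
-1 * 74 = -74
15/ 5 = 3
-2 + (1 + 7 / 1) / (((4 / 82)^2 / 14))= 47066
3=3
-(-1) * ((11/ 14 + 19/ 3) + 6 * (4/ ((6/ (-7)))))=-877/ 42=-20.88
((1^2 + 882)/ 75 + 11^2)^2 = 99161764/ 5625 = 17628.76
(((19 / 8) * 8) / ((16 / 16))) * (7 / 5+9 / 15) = 38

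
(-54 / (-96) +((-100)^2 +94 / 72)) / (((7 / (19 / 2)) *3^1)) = 27365111 / 6048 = 4524.65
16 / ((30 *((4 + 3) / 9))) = 24 / 35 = 0.69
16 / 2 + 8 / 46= 188 / 23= 8.17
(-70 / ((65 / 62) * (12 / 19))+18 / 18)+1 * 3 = -101.72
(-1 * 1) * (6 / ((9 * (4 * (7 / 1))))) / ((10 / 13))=-13 / 420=-0.03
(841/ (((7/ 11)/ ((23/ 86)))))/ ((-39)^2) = 212773/ 915642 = 0.23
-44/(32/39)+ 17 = -293/8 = -36.62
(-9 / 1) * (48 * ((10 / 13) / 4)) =-1080 / 13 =-83.08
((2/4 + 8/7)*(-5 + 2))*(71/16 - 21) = 18285/224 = 81.63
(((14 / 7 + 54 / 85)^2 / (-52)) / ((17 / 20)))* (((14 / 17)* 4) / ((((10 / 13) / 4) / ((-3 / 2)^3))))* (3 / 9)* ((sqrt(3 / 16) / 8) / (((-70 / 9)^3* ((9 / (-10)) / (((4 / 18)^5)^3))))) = 524288* sqrt(3) / 14742998322768500625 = 0.00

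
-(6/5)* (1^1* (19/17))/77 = -114/6545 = -0.02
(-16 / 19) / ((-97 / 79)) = 1264 / 1843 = 0.69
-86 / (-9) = 86 / 9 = 9.56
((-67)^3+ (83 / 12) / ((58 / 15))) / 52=-69776601 / 12064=-5783.87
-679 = -679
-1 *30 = -30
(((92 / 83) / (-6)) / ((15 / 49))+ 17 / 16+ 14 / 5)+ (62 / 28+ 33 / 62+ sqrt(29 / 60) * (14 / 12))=7 * sqrt(435) / 180+ 77879663 / 12967920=6.82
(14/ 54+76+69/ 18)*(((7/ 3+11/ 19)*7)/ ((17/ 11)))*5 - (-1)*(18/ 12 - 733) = 238134281/ 52326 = 4550.97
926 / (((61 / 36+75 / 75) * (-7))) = -33336 / 679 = -49.10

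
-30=-30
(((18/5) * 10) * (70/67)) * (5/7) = 1800/67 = 26.87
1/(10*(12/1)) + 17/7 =2047/840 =2.44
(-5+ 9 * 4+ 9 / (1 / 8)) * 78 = 8034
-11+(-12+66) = 43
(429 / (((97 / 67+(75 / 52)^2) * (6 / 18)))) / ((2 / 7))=116581608 / 91309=1276.78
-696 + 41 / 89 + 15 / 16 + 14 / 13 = -12838533 / 18512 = -693.52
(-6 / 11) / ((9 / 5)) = -10 / 33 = -0.30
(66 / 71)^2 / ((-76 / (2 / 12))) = -363 / 191558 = -0.00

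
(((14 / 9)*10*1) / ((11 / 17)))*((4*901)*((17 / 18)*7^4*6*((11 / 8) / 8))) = 202609163.10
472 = 472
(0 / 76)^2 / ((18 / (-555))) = 0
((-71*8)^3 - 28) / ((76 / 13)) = -595563995 / 19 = -31345473.42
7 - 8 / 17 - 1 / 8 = 871 / 136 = 6.40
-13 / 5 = -2.60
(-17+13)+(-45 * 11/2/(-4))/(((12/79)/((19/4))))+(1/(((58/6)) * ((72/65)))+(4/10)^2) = 537628319/278400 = 1931.14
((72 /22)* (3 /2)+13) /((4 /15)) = 2955 /44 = 67.16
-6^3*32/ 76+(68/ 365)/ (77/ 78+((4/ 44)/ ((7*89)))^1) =-90.76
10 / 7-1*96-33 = -893 / 7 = -127.57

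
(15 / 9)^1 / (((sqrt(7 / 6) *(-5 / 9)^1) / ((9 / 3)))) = -9 *sqrt(42) / 7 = -8.33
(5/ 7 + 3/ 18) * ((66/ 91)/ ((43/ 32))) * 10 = 130240/ 27391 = 4.75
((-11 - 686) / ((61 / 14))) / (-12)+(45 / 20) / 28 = 274871 / 20496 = 13.41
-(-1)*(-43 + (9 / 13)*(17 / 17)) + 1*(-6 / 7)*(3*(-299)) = 66116 / 91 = 726.55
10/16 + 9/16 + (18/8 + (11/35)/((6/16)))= 7183/1680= 4.28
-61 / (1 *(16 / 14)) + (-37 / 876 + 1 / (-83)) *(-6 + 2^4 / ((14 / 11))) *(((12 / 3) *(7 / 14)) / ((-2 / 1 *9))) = -488616353 / 9161208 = -53.34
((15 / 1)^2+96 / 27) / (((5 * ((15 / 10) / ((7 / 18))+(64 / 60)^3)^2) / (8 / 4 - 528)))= -13419957993750 / 14351321209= -935.10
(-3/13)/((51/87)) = -87/221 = -0.39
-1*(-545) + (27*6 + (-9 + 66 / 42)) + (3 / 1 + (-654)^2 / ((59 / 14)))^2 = 251009875561264 / 24367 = 10301221962.54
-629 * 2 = -1258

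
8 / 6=4 / 3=1.33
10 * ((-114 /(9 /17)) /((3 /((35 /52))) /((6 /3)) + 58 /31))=-1752275 /3336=-525.26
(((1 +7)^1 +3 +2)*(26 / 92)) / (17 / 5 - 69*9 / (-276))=1690 / 2599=0.65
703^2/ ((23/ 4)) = 1976836/ 23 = 85949.39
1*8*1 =8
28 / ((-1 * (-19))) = 28 / 19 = 1.47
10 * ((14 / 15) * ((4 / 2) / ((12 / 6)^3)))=7 / 3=2.33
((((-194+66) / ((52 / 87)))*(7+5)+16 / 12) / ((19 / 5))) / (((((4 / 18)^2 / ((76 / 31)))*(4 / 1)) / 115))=-388792575 / 403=-964745.84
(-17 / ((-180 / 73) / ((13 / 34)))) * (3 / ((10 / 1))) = 949 / 1200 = 0.79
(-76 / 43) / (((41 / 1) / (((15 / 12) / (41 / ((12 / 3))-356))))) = 380 / 2438229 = 0.00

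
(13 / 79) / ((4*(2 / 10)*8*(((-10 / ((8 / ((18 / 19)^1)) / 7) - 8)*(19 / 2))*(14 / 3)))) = -195 / 5476912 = -0.00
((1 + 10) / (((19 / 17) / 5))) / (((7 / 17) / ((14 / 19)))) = 31790 / 361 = 88.06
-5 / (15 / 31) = -31 / 3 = -10.33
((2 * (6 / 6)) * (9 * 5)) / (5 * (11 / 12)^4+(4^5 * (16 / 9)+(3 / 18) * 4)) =373248 / 7567153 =0.05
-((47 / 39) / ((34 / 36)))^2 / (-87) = 26508 / 1416389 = 0.02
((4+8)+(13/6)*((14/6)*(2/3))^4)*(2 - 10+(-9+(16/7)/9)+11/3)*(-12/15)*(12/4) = 320305280/413343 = 774.91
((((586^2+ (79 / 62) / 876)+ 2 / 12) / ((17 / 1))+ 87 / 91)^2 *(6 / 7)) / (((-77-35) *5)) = -2880755330364126720163201 / 4612188359613918720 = -624596.20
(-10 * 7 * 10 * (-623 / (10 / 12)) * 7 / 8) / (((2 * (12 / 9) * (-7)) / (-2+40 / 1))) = -932163.75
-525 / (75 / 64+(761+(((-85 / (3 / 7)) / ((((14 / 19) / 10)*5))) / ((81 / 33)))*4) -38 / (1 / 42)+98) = 2721600 / 8362373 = 0.33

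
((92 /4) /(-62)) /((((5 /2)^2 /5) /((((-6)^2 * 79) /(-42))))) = 21804 /1085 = 20.10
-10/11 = -0.91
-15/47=-0.32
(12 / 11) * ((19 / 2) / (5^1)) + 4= 334 / 55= 6.07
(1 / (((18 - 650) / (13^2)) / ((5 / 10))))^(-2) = 1597696 / 28561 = 55.94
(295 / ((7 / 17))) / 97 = 5015 / 679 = 7.39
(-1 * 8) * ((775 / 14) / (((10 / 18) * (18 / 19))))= -5890 / 7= -841.43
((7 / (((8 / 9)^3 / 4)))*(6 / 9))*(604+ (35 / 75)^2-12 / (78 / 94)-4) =323820693 / 20800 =15568.30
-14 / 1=-14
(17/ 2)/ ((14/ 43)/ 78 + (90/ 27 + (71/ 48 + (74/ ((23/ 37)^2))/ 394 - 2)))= 23768067336/ 9235227197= 2.57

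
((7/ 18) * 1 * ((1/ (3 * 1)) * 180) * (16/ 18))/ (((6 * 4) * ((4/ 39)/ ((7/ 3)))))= 3185/ 162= 19.66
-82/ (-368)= 41/ 184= 0.22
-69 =-69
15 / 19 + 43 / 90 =2167 / 1710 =1.27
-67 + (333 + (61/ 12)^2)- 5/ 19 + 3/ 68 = 13563887/ 46512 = 291.62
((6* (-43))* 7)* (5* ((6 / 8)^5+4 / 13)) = -4921.32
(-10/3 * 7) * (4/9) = -280/27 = -10.37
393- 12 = 381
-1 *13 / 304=-13 / 304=-0.04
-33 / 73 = -0.45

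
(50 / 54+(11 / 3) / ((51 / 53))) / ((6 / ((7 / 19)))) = 7609 / 26163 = 0.29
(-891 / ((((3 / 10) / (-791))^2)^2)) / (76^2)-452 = -2691402407270047 / 361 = -7455408330387.94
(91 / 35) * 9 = 23.40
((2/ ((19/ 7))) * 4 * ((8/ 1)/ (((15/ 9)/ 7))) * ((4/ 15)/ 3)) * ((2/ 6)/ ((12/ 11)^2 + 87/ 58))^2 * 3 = 14992384/ 36974475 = 0.41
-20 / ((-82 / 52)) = 520 / 41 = 12.68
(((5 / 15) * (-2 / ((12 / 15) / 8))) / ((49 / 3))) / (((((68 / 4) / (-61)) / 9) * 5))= 2196 / 833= 2.64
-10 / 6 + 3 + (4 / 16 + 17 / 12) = 3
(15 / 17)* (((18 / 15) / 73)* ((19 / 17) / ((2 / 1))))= 171 / 21097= 0.01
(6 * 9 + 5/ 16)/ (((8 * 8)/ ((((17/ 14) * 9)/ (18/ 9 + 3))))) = 132957/ 71680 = 1.85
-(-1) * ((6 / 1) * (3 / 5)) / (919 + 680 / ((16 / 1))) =0.00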